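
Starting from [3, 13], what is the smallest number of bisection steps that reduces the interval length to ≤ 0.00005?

Width after n steps is 10/2^n. Need 2^n ≥ 10/0.00005 = 200000.
2^17 = 131072 < 200000 ≤ 2^18 = 262144, so n = 18.

18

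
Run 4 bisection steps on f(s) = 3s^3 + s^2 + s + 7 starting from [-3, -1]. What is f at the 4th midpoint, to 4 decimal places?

midpoint -2: f = -15 < 0 → [-2, -1]
midpoint -1.5: f = -2.375 < 0 → [-1.5, -1]
midpoint -1.25: f = 1.453125 > 0 → [-1.5, -1.25]
midpoint -1.375: f = -0.2832 < 0 → [-1.375, -1.25]

-0.2832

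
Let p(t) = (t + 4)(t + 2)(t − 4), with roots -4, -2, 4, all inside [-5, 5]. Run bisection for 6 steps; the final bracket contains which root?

t = 0 gives p = -32, negative; keep [0, 5]
t = 2.5 gives p = -43.875, negative; keep [2.5, 5]
t = 3.75 gives p = -11.140625, negative; keep [3.75, 5]
t = 4.375 gives p = 20.0215, positive; keep [3.75, 4.375]
t = 4.0625 gives p = 3.0549, positive; keep [3.75, 4.0625]
t = 3.90625 gives p = -4.3778, negative; keep [3.90625, 4.0625]

4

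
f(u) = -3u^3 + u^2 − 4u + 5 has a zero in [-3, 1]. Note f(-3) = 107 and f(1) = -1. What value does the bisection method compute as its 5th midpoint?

0.875

f(-1) = 13 > 0, so the root lies in [-1, 1]
f(0) = 5 > 0, so the root lies in [0, 1]
f(0.5) = 2.875 > 0, so the root lies in [0.5, 1]
f(0.75) = 1.2969 > 0, so the root lies in [0.75, 1]
f(0.875) = 0.2559 > 0, so the root lies in [0.875, 1]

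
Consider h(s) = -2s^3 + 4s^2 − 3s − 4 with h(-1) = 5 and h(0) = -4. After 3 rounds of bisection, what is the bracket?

h(-0.5) = -1.25 < 0, so the root lies in [-1, -0.5]
h(-0.75) = 1.34375 > 0, so the root lies in [-0.75, -0.5]
h(-0.625) = -0.074219 < 0, so the root lies in [-0.75, -0.625]

[-0.75, -0.625]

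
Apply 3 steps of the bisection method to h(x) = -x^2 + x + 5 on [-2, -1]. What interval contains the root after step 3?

[-1.875, -1.75]

h(-1.5) = 1.25 > 0, so the root lies in [-2, -1.5]
h(-1.75) = 0.1875 > 0, so the root lies in [-2, -1.75]
h(-1.875) = -0.390625 < 0, so the root lies in [-1.875, -1.75]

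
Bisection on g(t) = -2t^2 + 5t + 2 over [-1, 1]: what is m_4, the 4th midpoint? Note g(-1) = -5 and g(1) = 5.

midpoint 0: g = 2 > 0 → [-1, 0]
midpoint -0.5: g = -1 < 0 → [-0.5, 0]
midpoint -0.25: g = 0.625 > 0 → [-0.5, -0.25]
midpoint -0.375: g = -0.1562 < 0 → [-0.375, -0.25]

-0.375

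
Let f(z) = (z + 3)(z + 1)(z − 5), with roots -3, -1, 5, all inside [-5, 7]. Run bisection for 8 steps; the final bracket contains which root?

midpoint 1: f = -32 < 0 → [1, 7]
midpoint 4: f = -35 < 0 → [4, 7]
midpoint 5.5: f = 27.625 > 0 → [4, 5.5]
midpoint 4.75: f = -11.1406 < 0 → [4.75, 5.5]
midpoint 5.125: f = 6.2207 > 0 → [4.75, 5.125]
midpoint 4.9375: f = -2.9456 < 0 → [4.9375, 5.125]
midpoint 5.03125: f = 1.5137 > 0 → [4.9375, 5.03125]
midpoint 4.984375: f = -0.7466 < 0 → [4.984375, 5.03125]

5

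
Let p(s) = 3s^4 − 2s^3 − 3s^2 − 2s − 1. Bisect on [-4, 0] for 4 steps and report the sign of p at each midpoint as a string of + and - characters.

m = -2, p(m) = 55 (+); new bracket [-2, 0]
m = -1, p(m) = 3 (+); new bracket [-1, 0]
m = -0.5, p(m) = -0.3125 (−); new bracket [-1, -0.5]
m = -0.75, p(m) = 0.6055 (+); new bracket [-0.75, -0.5]

++-+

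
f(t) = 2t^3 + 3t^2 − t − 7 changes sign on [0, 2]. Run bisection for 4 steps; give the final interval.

[1.125, 1.25]

t = 1 gives f = -3, negative; keep [1, 2]
t = 1.5 gives f = 5, positive; keep [1, 1.5]
t = 1.25 gives f = 0.34375, positive; keep [1, 1.25]
t = 1.125 gives f = -1.4805, negative; keep [1.125, 1.25]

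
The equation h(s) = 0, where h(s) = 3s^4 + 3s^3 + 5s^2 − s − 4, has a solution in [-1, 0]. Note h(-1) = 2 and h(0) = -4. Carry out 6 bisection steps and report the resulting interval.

m = -0.5, h(m) = -2.4375 (−); new bracket [-1, -0.5]
m = -0.75, h(m) = -0.753906 (−); new bracket [-1, -0.75]
m = -0.875, h(m) = 0.451904 (+); new bracket [-0.875, -0.75]
m = -0.8125, h(m) = -0.1884 (−); new bracket [-0.875, -0.8125]
m = -0.84375, h(m) = 0.1218 (+); new bracket [-0.84375, -0.8125]
m = -0.828125, h(m) = -0.0358 (−); new bracket [-0.84375, -0.828125]

[-0.84375, -0.828125]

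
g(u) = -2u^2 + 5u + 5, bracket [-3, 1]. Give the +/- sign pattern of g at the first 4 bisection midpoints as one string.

g(-1) = -2 < 0, so the root lies in [-1, 1]
g(0) = 5 > 0, so the root lies in [-1, 0]
g(-0.5) = 2 > 0, so the root lies in [-1, -0.5]
g(-0.75) = 0.125 > 0, so the root lies in [-1, -0.75]

-+++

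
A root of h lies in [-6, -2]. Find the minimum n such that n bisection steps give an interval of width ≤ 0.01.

9

Width after n steps is 4/2^n. Need 2^n ≥ 4/0.01 = 400.
2^8 = 256 < 400 ≤ 2^9 = 512, so n = 9.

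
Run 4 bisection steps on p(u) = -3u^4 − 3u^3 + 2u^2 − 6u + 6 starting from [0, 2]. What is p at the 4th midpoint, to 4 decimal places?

-1.4871

m = 1, p(m) = -4 (−); new bracket [0, 1]
m = 0.5, p(m) = 2.9375 (+); new bracket [0.5, 1]
m = 0.75, p(m) = 0.410156 (+); new bracket [0.75, 1]
m = 0.875, p(m) = -1.4871 (−); new bracket [0.75, 0.875]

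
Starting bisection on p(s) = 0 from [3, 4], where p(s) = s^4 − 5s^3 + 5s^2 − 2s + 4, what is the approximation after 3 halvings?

3.625

midpoint 3.5: p = -6.0625 < 0 → [3.5, 4]
midpoint 3.75: p = 0.894531 > 0 → [3.5, 3.75]
midpoint 3.625: p = -3.044678 < 0 → [3.625, 3.75]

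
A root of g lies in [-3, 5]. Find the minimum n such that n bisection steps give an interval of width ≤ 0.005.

Width after n steps is 8/2^n. Need 2^n ≥ 8/0.005 = 1600.
2^10 = 1024 < 1600 ≤ 2^11 = 2048, so n = 11.

11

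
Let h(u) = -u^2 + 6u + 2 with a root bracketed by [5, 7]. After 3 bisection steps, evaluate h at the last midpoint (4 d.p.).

0.4375

m = 6, h(m) = 2 (+); new bracket [6, 7]
m = 6.5, h(m) = -1.25 (−); new bracket [6, 6.5]
m = 6.25, h(m) = 0.4375 (+); new bracket [6.25, 6.5]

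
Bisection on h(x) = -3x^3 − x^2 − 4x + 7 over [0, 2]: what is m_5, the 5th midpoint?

x = 1 gives h = -1, negative; keep [0, 1]
x = 0.5 gives h = 4.375, positive; keep [0.5, 1]
x = 0.75 gives h = 2.171875, positive; keep [0.75, 1]
x = 0.875 gives h = 0.7246, positive; keep [0.875, 1]
x = 0.9375 gives h = -0.1008, negative; keep [0.875, 0.9375]

0.9375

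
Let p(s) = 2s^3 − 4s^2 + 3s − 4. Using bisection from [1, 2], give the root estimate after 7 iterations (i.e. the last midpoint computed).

1.7890625

midpoint 1.5: p = -1.75 < 0 → [1.5, 2]
midpoint 1.75: p = -0.28125 < 0 → [1.75, 2]
midpoint 1.875: p = 0.746094 > 0 → [1.75, 1.875]
midpoint 1.8125: p = 0.2056 > 0 → [1.75, 1.8125]
midpoint 1.78125: p = -0.0444 < 0 → [1.78125, 1.8125]
midpoint 1.796875: p = 0.0789 > 0 → [1.78125, 1.796875]
midpoint 1.7890625: p = 0.0169 > 0 → [1.78125, 1.7890625]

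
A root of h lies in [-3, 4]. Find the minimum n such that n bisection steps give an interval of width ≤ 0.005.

11

Width after n steps is 7/2^n. Need 2^n ≥ 7/0.005 = 1400.
2^10 = 1024 < 1400 ≤ 2^11 = 2048, so n = 11.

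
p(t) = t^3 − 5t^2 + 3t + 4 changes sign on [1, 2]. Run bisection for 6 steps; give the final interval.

p(1.5) = 0.625 > 0, so the root lies in [1.5, 2]
p(1.75) = -0.703125 < 0, so the root lies in [1.5, 1.75]
p(1.625) = -0.037109 < 0, so the root lies in [1.5, 1.625]
p(1.5625) = 0.2952 > 0, so the root lies in [1.5625, 1.625]
p(1.59375) = 0.1292 > 0, so the root lies in [1.59375, 1.625]
p(1.609375) = 0.0461 > 0, so the root lies in [1.609375, 1.625]

[1.609375, 1.625]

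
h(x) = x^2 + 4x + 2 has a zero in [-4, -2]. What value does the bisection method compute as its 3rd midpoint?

-3.25

x = -3 gives h = -1, negative; keep [-4, -3]
x = -3.5 gives h = 0.25, positive; keep [-3.5, -3]
x = -3.25 gives h = -0.4375, negative; keep [-3.5, -3.25]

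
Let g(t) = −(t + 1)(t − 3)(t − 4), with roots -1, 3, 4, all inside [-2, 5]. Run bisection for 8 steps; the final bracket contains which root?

g(1.5) = -9.375 < 0, so the root lies in [-2, 1.5]
g(-0.25) = -10.359375 < 0, so the root lies in [-2, -0.25]
g(-1.125) = 2.642578 > 0, so the root lies in [-1.125, -0.25]
g(-0.6875) = -5.4016 < 0, so the root lies in [-1.125, -0.6875]
g(-0.90625) = -1.7967 < 0, so the root lies in [-1.125, -0.90625]
g(-1.015625) = 0.3147 > 0, so the root lies in [-1.015625, -0.90625]
g(-0.9609375) = -0.7676 < 0, so the root lies in [-1.015625, -0.9609375]
g(-0.98828125) = -0.2331 < 0, so the root lies in [-1.015625, -0.98828125]

-1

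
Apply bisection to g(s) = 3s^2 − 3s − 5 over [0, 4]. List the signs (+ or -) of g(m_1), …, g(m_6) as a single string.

m = 2, g(m) = 1 (+); new bracket [0, 2]
m = 1, g(m) = -5 (−); new bracket [1, 2]
m = 1.5, g(m) = -2.75 (−); new bracket [1.5, 2]
m = 1.75, g(m) = -1.0625 (−); new bracket [1.75, 2]
m = 1.875, g(m) = -0.0781 (−); new bracket [1.875, 2]
m = 1.9375, g(m) = 0.4492 (+); new bracket [1.875, 1.9375]

+----+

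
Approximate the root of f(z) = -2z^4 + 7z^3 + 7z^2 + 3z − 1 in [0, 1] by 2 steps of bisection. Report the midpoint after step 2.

0.25

z = 0.5 gives f = 3, positive; keep [0, 0.5]
z = 0.25 gives f = 0.289062, positive; keep [0, 0.25]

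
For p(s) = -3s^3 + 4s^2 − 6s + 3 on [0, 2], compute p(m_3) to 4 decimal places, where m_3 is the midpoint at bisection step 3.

-0.5156

m = 1, p(m) = -2 (−); new bracket [0, 1]
m = 0.5, p(m) = 0.625 (+); new bracket [0.5, 1]
m = 0.75, p(m) = -0.515625 (−); new bracket [0.5, 0.75]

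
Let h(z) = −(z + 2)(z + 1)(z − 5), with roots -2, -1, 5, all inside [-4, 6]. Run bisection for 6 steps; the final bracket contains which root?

5

m = 1, h(m) = 24 (+); new bracket [1, 6]
m = 3.5, h(m) = 37.125 (+); new bracket [3.5, 6]
m = 4.75, h(m) = 9.703125 (+); new bracket [4.75, 6]
m = 5.375, h(m) = -17.6309 (−); new bracket [4.75, 5.375]
m = 5.0625, h(m) = -2.676 (−); new bracket [4.75, 5.0625]
m = 4.90625, h(m) = 3.8241 (+); new bracket [4.90625, 5.0625]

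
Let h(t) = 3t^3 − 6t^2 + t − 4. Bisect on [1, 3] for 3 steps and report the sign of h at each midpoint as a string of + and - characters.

h(2) = -2 < 0, so the root lies in [2, 3]
h(2.5) = 7.875 > 0, so the root lies in [2, 2.5]
h(2.25) = 2.046875 > 0, so the root lies in [2, 2.25]

-++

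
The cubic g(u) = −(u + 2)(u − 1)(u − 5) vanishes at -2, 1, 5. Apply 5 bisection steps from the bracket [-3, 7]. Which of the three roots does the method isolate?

5

u = 2 gives g = 12, positive; keep [2, 7]
u = 4.5 gives g = 11.375, positive; keep [4.5, 7]
u = 5.75 gives g = -27.609375, negative; keep [4.5, 5.75]
u = 5.125 gives g = -3.6738, negative; keep [4.5, 5.125]
u = 4.8125 gives g = 4.8699, positive; keep [4.8125, 5.125]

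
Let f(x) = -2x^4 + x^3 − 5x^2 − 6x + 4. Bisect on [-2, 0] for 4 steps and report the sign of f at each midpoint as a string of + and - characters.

f(-1) = 2 > 0, so the root lies in [-2, -1]
f(-1.5) = -11.75 < 0, so the root lies in [-1.5, -1]
f(-1.25) = -3.148438 < 0, so the root lies in [-1.25, -1]
f(-1.125) = -0.2056 < 0, so the root lies in [-1.125, -1]

+---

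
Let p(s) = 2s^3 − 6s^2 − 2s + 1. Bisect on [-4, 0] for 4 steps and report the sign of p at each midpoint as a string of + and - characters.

--+-

m = -2, p(m) = -35 (−); new bracket [-2, 0]
m = -1, p(m) = -5 (−); new bracket [-1, 0]
m = -0.5, p(m) = 0.25 (+); new bracket [-1, -0.5]
m = -0.75, p(m) = -1.7188 (−); new bracket [-0.75, -0.5]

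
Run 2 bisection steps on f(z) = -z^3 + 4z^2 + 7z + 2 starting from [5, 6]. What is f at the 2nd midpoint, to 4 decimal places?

f(5.5) = -4.875 < 0, so the root lies in [5, 5.5]
f(5.25) = 4.296875 > 0, so the root lies in [5.25, 5.5]

4.2969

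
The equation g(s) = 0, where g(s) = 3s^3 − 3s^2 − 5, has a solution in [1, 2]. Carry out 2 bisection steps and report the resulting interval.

[1.5, 1.75]

midpoint 1.5: g = -1.625 < 0 → [1.5, 2]
midpoint 1.75: g = 1.890625 > 0 → [1.5, 1.75]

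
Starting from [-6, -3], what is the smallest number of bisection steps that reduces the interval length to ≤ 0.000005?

20

Width after n steps is 3/2^n. Need 2^n ≥ 3/0.000005 = 600000.
2^19 = 524288 < 600000 ≤ 2^20 = 1048576, so n = 20.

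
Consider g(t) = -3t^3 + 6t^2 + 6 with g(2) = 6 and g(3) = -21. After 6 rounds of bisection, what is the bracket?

[2.34375, 2.359375]

t = 2.5 gives g = -3.375, negative; keep [2, 2.5]
t = 2.25 gives g = 2.203125, positive; keep [2.25, 2.5]
t = 2.375 gives g = -0.345703, negative; keep [2.25, 2.375]
t = 2.3125 gives g = 0.9866, positive; keep [2.3125, 2.375]
t = 2.34375 gives g = 0.3352, positive; keep [2.34375, 2.375]
t = 2.359375 gives g = -0.0015, negative; keep [2.34375, 2.359375]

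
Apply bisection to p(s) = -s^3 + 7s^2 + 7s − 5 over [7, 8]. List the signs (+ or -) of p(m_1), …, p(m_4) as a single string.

m = 7.5, p(m) = 19.375 (+); new bracket [7.5, 8]
m = 7.75, p(m) = 4.203125 (+); new bracket [7.75, 8]
m = 7.875, p(m) = -4.138672 (−); new bracket [7.75, 7.875]
m = 7.8125, p(m) = 0.0964 (+); new bracket [7.8125, 7.875]

++-+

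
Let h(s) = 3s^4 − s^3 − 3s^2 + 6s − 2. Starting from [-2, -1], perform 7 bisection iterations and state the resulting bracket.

h(-1.5) = 0.8125 > 0, so the root lies in [-1.5, -1]
h(-1.25) = -4.910156 < 0, so the root lies in [-1.5, -1.25]
h(-1.375) = -2.598877 < 0, so the root lies in [-1.5, -1.375]
h(-1.4375) = -1.0437 < 0, so the root lies in [-1.5, -1.4375]
h(-1.46875) = -0.1549 < 0, so the root lies in [-1.5, -1.46875]
h(-1.484375) = 0.3188 > 0, so the root lies in [-1.484375, -1.46875]
h(-1.4765625) = 0.0795 > 0, so the root lies in [-1.4765625, -1.46875]

[-1.4765625, -1.46875]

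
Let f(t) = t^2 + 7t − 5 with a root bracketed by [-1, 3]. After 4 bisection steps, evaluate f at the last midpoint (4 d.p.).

m = 1, f(m) = 3 (+); new bracket [-1, 1]
m = 0, f(m) = -5 (−); new bracket [0, 1]
m = 0.5, f(m) = -1.25 (−); new bracket [0.5, 1]
m = 0.75, f(m) = 0.8125 (+); new bracket [0.5, 0.75]

0.8125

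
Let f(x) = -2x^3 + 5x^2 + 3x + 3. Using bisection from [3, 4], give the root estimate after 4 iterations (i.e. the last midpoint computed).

3.1875

f(3.5) = -11 < 0, so the root lies in [3, 3.5]
f(3.25) = -3.09375 < 0, so the root lies in [3, 3.25]
f(3.125) = 0.167969 > 0, so the root lies in [3.125, 3.25]
f(3.1875) = -1.4077 < 0, so the root lies in [3.125, 3.1875]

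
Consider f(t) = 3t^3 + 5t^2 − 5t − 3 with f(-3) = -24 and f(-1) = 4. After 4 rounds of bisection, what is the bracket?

t = -2 gives f = 3, positive; keep [-3, -2]
t = -2.5 gives f = -6.125, negative; keep [-2.5, -2]
t = -2.25 gives f = -0.609375, negative; keep [-2.25, -2]
t = -2.125 gives f = 1.416, positive; keep [-2.25, -2.125]

[-2.25, -2.125]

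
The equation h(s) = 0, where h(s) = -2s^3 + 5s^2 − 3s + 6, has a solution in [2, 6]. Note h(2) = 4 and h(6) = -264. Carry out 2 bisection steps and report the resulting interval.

[2, 3]

midpoint 4: h = -54 < 0 → [2, 4]
midpoint 3: h = -12 < 0 → [2, 3]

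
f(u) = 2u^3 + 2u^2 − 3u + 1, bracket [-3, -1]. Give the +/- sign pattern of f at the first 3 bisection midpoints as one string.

midpoint -2: f = -1 < 0 → [-2, -1]
midpoint -1.5: f = 3.25 > 0 → [-2, -1.5]
midpoint -1.75: f = 1.65625 > 0 → [-2, -1.75]

-++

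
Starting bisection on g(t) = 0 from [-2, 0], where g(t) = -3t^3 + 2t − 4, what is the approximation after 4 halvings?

t = -1 gives g = -3, negative; keep [-2, -1]
t = -1.5 gives g = 3.125, positive; keep [-1.5, -1]
t = -1.25 gives g = -0.640625, negative; keep [-1.5, -1.25]
t = -1.375 gives g = 1.0488, positive; keep [-1.375, -1.25]

-1.375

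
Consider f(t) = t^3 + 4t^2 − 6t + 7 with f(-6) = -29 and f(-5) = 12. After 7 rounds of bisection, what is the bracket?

[-5.3671875, -5.359375]

m = -5.5, f(m) = -5.375 (−); new bracket [-5.5, -5]
m = -5.25, f(m) = 4.046875 (+); new bracket [-5.5, -5.25]
m = -5.375, f(m) = -0.474609 (−); new bracket [-5.375, -5.25]
m = -5.3125, f(m) = 1.8328 (+); new bracket [-5.375, -5.3125]
m = -5.34375, f(m) = 0.6908 (+); new bracket [-5.375, -5.34375]
m = -5.359375, f(m) = 0.1111 (+); new bracket [-5.375, -5.359375]
m = -5.3671875, f(m) = -0.181 (−); new bracket [-5.3671875, -5.359375]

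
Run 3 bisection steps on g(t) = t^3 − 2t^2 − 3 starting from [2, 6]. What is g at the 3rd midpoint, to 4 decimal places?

0.1250

g(4) = 29 > 0, so the root lies in [2, 4]
g(3) = 6 > 0, so the root lies in [2, 3]
g(2.5) = 0.125 > 0, so the root lies in [2, 2.5]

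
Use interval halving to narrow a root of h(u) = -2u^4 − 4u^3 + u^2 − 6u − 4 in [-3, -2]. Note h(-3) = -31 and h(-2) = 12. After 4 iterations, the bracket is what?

h(-2.5) = 1.625 > 0, so the root lies in [-3, -2.5]
h(-2.75) = -11.132812 < 0, so the root lies in [-2.75, -2.5]
h(-2.625) = -3.969238 < 0, so the root lies in [-2.625, -2.5]
h(-2.5625) = -0.9883 < 0, so the root lies in [-2.5625, -2.5]

[-2.5625, -2.5]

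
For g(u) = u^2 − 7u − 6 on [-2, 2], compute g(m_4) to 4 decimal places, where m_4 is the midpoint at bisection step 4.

-0.1875

m = 0, g(m) = -6 (−); new bracket [-2, 0]
m = -1, g(m) = 2 (+); new bracket [-1, 0]
m = -0.5, g(m) = -2.25 (−); new bracket [-1, -0.5]
m = -0.75, g(m) = -0.1875 (−); new bracket [-1, -0.75]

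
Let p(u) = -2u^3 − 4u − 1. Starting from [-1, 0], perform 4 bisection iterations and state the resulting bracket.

[-0.25, -0.1875]

p(-0.5) = 1.25 > 0, so the root lies in [-0.5, 0]
p(-0.25) = 0.03125 > 0, so the root lies in [-0.25, 0]
p(-0.125) = -0.496094 < 0, so the root lies in [-0.25, -0.125]
p(-0.1875) = -0.2368 < 0, so the root lies in [-0.25, -0.1875]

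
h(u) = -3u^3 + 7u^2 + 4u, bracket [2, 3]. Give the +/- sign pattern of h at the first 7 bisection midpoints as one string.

u = 2.5 gives h = 6.875, positive; keep [2.5, 3]
u = 2.75 gives h = 1.546875, positive; keep [2.75, 3]
u = 2.875 gives h = -1.931641, negative; keep [2.75, 2.875]
u = 2.8125 gives h = -0.1208, negative; keep [2.75, 2.8125]
u = 2.78125 gives h = 0.7306, positive; keep [2.78125, 2.8125]
u = 2.796875 gives h = 0.3093, positive; keep [2.796875, 2.8125]
u = 2.8046875 gives h = 0.0953, positive; keep [2.8046875, 2.8125]

++--+++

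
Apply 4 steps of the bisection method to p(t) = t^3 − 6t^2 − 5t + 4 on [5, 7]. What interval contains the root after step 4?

midpoint 6: p = -26 < 0 → [6, 7]
midpoint 6.5: p = -7.375 < 0 → [6.5, 7]
midpoint 6.75: p = 4.421875 > 0 → [6.5, 6.75]
midpoint 6.625: p = -1.6934 < 0 → [6.625, 6.75]

[6.625, 6.75]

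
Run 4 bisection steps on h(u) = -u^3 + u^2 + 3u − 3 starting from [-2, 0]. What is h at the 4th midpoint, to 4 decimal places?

-0.9434

midpoint -1: h = -4 < 0 → [-2, -1]
midpoint -1.5: h = -1.875 < 0 → [-2, -1.5]
midpoint -1.75: h = 0.171875 > 0 → [-1.75, -1.5]
midpoint -1.625: h = -0.9434 < 0 → [-1.75, -1.625]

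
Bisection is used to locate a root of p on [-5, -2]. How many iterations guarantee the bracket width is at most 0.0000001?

25

Width after n steps is 3/2^n. Need 2^n ≥ 3/0.0000001 = 30000000.
2^24 = 16777216 < 30000000 ≤ 2^25 = 33554432, so n = 25.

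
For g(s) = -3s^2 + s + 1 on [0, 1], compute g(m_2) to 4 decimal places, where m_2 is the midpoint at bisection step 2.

m = 0.5, g(m) = 0.75 (+); new bracket [0.5, 1]
m = 0.75, g(m) = 0.0625 (+); new bracket [0.75, 1]

0.0625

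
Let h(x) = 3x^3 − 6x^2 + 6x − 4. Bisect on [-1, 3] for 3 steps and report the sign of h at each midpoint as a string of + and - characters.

-++

x = 1 gives h = -1, negative; keep [1, 3]
x = 2 gives h = 8, positive; keep [1, 2]
x = 1.5 gives h = 1.625, positive; keep [1, 1.5]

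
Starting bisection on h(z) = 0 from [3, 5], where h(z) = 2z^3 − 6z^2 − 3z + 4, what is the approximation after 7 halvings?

m = 4, h(m) = 24 (+); new bracket [3, 4]
m = 3.5, h(m) = 5.75 (+); new bracket [3, 3.5]
m = 3.25, h(m) = -0.46875 (−); new bracket [3.25, 3.5]
m = 3.375, h(m) = 2.418 (+); new bracket [3.25, 3.375]
m = 3.3125, h(m) = 0.9204 (+); new bracket [3.25, 3.3125]
m = 3.28125, h(m) = 0.2125 (+); new bracket [3.25, 3.28125]
m = 3.265625, h(m) = -0.1315 (−); new bracket [3.265625, 3.28125]

3.265625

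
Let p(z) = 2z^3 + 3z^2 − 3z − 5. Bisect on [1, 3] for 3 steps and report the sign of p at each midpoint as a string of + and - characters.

++-

z = 2 gives p = 17, positive; keep [1, 2]
z = 1.5 gives p = 4, positive; keep [1, 1.5]
z = 1.25 gives p = -0.15625, negative; keep [1.25, 1.5]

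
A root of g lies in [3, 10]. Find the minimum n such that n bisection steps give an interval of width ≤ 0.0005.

14

Width after n steps is 7/2^n. Need 2^n ≥ 7/0.0005 = 14000.
2^13 = 8192 < 14000 ≤ 2^14 = 16384, so n = 14.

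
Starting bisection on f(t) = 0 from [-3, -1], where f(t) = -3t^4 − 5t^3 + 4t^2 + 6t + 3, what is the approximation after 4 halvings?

midpoint -2: f = -1 < 0 → [-2, -1]
midpoint -1.5: f = 4.6875 > 0 → [-2, -1.5]
midpoint -1.75: f = 3.410156 > 0 → [-2, -1.75]
midpoint -1.875: f = 1.6926 > 0 → [-2, -1.875]

-1.875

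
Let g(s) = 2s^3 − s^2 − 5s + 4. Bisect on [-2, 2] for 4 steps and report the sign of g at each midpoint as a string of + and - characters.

m = 0, g(m) = 4 (+); new bracket [-2, 0]
m = -1, g(m) = 6 (+); new bracket [-2, -1]
m = -1.5, g(m) = 2.5 (+); new bracket [-2, -1.5]
m = -1.75, g(m) = -1.0312 (−); new bracket [-1.75, -1.5]

+++-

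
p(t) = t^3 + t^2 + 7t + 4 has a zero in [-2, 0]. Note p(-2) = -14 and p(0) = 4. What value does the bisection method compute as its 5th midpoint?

-0.5625

t = -1 gives p = -3, negative; keep [-1, 0]
t = -0.5 gives p = 0.625, positive; keep [-1, -0.5]
t = -0.75 gives p = -1.109375, negative; keep [-0.75, -0.5]
t = -0.625 gives p = -0.2285, negative; keep [-0.625, -0.5]
t = -0.5625 gives p = 0.2009, positive; keep [-0.625, -0.5625]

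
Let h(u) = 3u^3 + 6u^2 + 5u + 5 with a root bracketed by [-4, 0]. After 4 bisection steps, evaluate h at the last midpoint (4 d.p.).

m = -2, h(m) = -5 (−); new bracket [-2, 0]
m = -1, h(m) = 3 (+); new bracket [-2, -1]
m = -1.5, h(m) = 0.875 (+); new bracket [-2, -1.5]
m = -1.75, h(m) = -1.4531 (−); new bracket [-1.75, -1.5]

-1.4531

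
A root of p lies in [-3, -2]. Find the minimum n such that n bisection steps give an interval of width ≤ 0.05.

5

Width after n steps is 1/2^n. Need 2^n ≥ 1/0.05 = 20.
2^4 = 16 < 20 ≤ 2^5 = 32, so n = 5.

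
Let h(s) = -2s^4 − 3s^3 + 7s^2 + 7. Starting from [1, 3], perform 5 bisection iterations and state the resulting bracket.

[1.5625, 1.625]

h(2) = -21 < 0, so the root lies in [1, 2]
h(1.5) = 2.5 > 0, so the root lies in [1.5, 2]
h(1.75) = -6.398438 < 0, so the root lies in [1.5, 1.75]
h(1.625) = -1.3345 < 0, so the root lies in [1.5, 1.625]
h(1.5625) = 0.7248 > 0, so the root lies in [1.5625, 1.625]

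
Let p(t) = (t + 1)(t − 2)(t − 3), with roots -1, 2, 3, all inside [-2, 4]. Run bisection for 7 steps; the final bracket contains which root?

t = 1 gives p = 4, positive; keep [-2, 1]
t = -0.5 gives p = 4.375, positive; keep [-2, -0.5]
t = -1.25 gives p = -3.453125, negative; keep [-1.25, -0.5]
t = -0.875 gives p = 1.3926, positive; keep [-1.25, -0.875]
t = -1.0625 gives p = -0.7776, negative; keep [-1.0625, -0.875]
t = -0.96875 gives p = 0.3682, positive; keep [-1.0625, -0.96875]
t = -1.015625 gives p = -0.1892, negative; keep [-1.015625, -0.96875]

-1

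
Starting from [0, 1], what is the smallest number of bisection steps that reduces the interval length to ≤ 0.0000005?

Width after n steps is 1/2^n. Need 2^n ≥ 1/0.0000005 = 2000000.
2^20 = 1048576 < 2000000 ≤ 2^21 = 2097152, so n = 21.

21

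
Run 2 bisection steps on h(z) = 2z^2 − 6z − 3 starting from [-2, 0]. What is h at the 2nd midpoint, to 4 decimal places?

0.5000

h(-1) = 5 > 0, so the root lies in [-1, 0]
h(-0.5) = 0.5 > 0, so the root lies in [-0.5, 0]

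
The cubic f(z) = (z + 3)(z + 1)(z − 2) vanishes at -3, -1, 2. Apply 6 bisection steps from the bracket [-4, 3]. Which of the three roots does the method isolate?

f(-0.5) = -3.125 < 0, so the root lies in [-0.5, 3]
f(1.25) = -7.171875 < 0, so the root lies in [1.25, 3]
f(2.125) = 2.001953 > 0, so the root lies in [1.25, 2.125]
f(1.6875) = -3.9368 < 0, so the root lies in [1.6875, 2.125]
f(1.90625) = -1.3368 < 0, so the root lies in [1.90625, 2.125]
f(2.015625) = 0.2363 > 0, so the root lies in [1.90625, 2.015625]

2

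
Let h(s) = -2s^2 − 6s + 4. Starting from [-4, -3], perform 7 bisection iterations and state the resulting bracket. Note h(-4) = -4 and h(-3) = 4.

[-3.5625, -3.5546875]

m = -3.5, h(m) = 0.5 (+); new bracket [-4, -3.5]
m = -3.75, h(m) = -1.625 (−); new bracket [-3.75, -3.5]
m = -3.625, h(m) = -0.53125 (−); new bracket [-3.625, -3.5]
m = -3.5625, h(m) = -0.0078 (−); new bracket [-3.5625, -3.5]
m = -3.53125, h(m) = 0.248 (+); new bracket [-3.5625, -3.53125]
m = -3.546875, h(m) = 0.1206 (+); new bracket [-3.5625, -3.546875]
m = -3.5546875, h(m) = 0.0565 (+); new bracket [-3.5625, -3.5546875]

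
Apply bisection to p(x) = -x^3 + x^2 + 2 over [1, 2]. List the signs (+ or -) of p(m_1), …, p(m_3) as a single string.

+-+

midpoint 1.5: p = 0.875 > 0 → [1.5, 2]
midpoint 1.75: p = -0.296875 < 0 → [1.5, 1.75]
midpoint 1.625: p = 0.349609 > 0 → [1.625, 1.75]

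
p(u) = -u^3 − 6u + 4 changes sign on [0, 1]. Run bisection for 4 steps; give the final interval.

p(0.5) = 0.875 > 0, so the root lies in [0.5, 1]
p(0.75) = -0.921875 < 0, so the root lies in [0.5, 0.75]
p(0.625) = 0.005859 > 0, so the root lies in [0.625, 0.75]
p(0.6875) = -0.45 < 0, so the root lies in [0.625, 0.6875]

[0.625, 0.6875]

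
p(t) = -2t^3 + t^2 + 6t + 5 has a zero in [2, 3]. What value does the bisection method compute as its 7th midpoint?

midpoint 2.5: p = -5 < 0 → [2, 2.5]
midpoint 2.25: p = 0.78125 > 0 → [2.25, 2.5]
midpoint 2.375: p = -1.902344 < 0 → [2.25, 2.375]
midpoint 2.3125: p = -0.5103 < 0 → [2.25, 2.3125]
midpoint 2.28125: p = 0.1479 > 0 → [2.28125, 2.3125]
midpoint 2.296875: p = -0.1781 < 0 → [2.28125, 2.296875]
midpoint 2.2890625: p = -0.0143 < 0 → [2.28125, 2.2890625]

2.2890625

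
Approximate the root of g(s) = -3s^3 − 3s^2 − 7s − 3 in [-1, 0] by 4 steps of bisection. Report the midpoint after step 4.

s = -0.5 gives g = 0.125, positive; keep [-0.5, 0]
s = -0.25 gives g = -1.390625, negative; keep [-0.5, -0.25]
s = -0.375 gives g = -0.638672, negative; keep [-0.5, -0.375]
s = -0.4375 gives g = -0.2605, negative; keep [-0.5, -0.4375]

-0.4375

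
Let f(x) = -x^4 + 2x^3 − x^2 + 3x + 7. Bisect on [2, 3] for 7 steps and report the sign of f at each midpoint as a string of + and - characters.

+----+-

f(2.5) = 0.4375 > 0, so the root lies in [2.5, 3]
f(2.75) = -7.910156 < 0, so the root lies in [2.5, 2.75]
f(2.625) = -3.320557 < 0, so the root lies in [2.5, 2.625]
f(2.5625) = -1.3438 < 0, so the root lies in [2.5, 2.5625]
f(2.53125) = -0.4294 < 0, so the root lies in [2.5, 2.53125]
f(2.515625) = 0.0099 > 0, so the root lies in [2.515625, 2.53125]
f(2.5234375) = -0.2083 < 0, so the root lies in [2.515625, 2.5234375]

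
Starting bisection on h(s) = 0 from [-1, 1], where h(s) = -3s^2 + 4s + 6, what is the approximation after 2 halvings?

m = 0, h(m) = 6 (+); new bracket [-1, 0]
m = -0.5, h(m) = 3.25 (+); new bracket [-1, -0.5]

-0.5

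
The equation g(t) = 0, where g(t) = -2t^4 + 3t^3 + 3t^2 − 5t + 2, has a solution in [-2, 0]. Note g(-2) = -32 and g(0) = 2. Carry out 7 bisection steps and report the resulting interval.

g(-1) = 5 > 0, so the root lies in [-2, -1]
g(-1.5) = -4 < 0, so the root lies in [-1.5, -1]
g(-1.25) = 2.195312 > 0, so the root lies in [-1.5, -1.25]
g(-1.375) = -0.4009 < 0, so the root lies in [-1.375, -1.25]
g(-1.3125) = 1.0124 > 0, so the root lies in [-1.375, -1.3125]
g(-1.34375) = 0.3358 > 0, so the root lies in [-1.375, -1.34375]
g(-1.359375) = -0.0249 < 0, so the root lies in [-1.359375, -1.34375]

[-1.359375, -1.34375]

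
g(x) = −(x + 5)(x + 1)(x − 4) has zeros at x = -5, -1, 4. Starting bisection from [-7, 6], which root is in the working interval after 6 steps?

4

g(-0.5) = 10.125 > 0, so the root lies in [-0.5, 6]
g(2.75) = 36.328125 > 0, so the root lies in [2.75, 6]
g(4.375) = -18.896484 < 0, so the root lies in [2.75, 4.375]
g(3.5625) = 17.0916 > 0, so the root lies in [3.5625, 4.375]
g(3.96875) = 1.3926 > 0, so the root lies in [3.96875, 4.375]
g(4.171875) = -8.153 < 0, so the root lies in [3.96875, 4.171875]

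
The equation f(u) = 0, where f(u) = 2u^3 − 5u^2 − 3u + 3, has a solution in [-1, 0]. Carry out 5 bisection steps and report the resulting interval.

[-0.9375, -0.90625]

u = -0.5 gives f = 3, positive; keep [-1, -0.5]
u = -0.75 gives f = 1.59375, positive; keep [-1, -0.75]
u = -0.875 gives f = 0.457031, positive; keep [-1, -0.875]
u = -0.9375 gives f = -0.23, negative; keep [-0.9375, -0.875]
u = -0.90625 gives f = 0.1237, positive; keep [-0.9375, -0.90625]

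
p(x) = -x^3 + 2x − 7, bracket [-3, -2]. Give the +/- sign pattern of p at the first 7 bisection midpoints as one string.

+-++++-

m = -2.5, p(m) = 3.625 (+); new bracket [-2.5, -2]
m = -2.25, p(m) = -0.109375 (−); new bracket [-2.5, -2.25]
m = -2.375, p(m) = 1.646484 (+); new bracket [-2.375, -2.25]
m = -2.3125, p(m) = 0.7415 (+); new bracket [-2.3125, -2.25]
m = -2.28125, p(m) = 0.3094 (+); new bracket [-2.28125, -2.25]
m = -2.265625, p(m) = 0.0983 (+); new bracket [-2.265625, -2.25]
m = -2.2578125, p(m) = -0.0059 (−); new bracket [-2.265625, -2.2578125]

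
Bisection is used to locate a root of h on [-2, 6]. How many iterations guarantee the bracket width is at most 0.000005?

21

Width after n steps is 8/2^n. Need 2^n ≥ 8/0.000005 = 1600000.
2^20 = 1048576 < 1600000 ≤ 2^21 = 2097152, so n = 21.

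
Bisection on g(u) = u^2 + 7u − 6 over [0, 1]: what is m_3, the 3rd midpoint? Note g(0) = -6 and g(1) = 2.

g(0.5) = -2.25 < 0, so the root lies in [0.5, 1]
g(0.75) = -0.1875 < 0, so the root lies in [0.75, 1]
g(0.875) = 0.890625 > 0, so the root lies in [0.75, 0.875]

0.875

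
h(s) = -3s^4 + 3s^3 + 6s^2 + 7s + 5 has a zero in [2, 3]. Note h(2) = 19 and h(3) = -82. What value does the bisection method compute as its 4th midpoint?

m = 2.5, h(m) = -10.3125 (−); new bracket [2, 2.5]
m = 2.25, h(m) = 8.410156 (+); new bracket [2.25, 2.5]
m = 2.375, h(m) = 0.208252 (+); new bracket [2.375, 2.5]
m = 2.4375, h(m) = -4.7435 (−); new bracket [2.375, 2.4375]

2.4375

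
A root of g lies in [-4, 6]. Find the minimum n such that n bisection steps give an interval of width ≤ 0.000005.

Width after n steps is 10/2^n. Need 2^n ≥ 10/0.000005 = 2000000.
2^20 = 1048576 < 2000000 ≤ 2^21 = 2097152, so n = 21.

21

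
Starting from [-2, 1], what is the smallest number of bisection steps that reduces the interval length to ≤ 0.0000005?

23

Width after n steps is 3/2^n. Need 2^n ≥ 3/0.0000005 = 6000000.
2^22 = 4194304 < 6000000 ≤ 2^23 = 8388608, so n = 23.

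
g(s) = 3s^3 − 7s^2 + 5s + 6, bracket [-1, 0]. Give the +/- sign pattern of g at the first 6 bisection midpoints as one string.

+--+-+

g(-0.5) = 1.375 > 0, so the root lies in [-1, -0.5]
g(-0.75) = -2.953125 < 0, so the root lies in [-0.75, -0.5]
g(-0.625) = -0.591797 < 0, so the root lies in [-0.625, -0.5]
g(-0.5625) = 0.4387 > 0, so the root lies in [-0.625, -0.5625]
g(-0.59375) = -0.0645 < 0, so the root lies in [-0.59375, -0.5625]
g(-0.578125) = 0.1901 > 0, so the root lies in [-0.59375, -0.578125]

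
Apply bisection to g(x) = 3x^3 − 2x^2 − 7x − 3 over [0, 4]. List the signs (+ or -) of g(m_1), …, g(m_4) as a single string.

-+++

m = 2, g(m) = -1 (−); new bracket [2, 4]
m = 3, g(m) = 39 (+); new bracket [2, 3]
m = 2.5, g(m) = 13.875 (+); new bracket [2, 2.5]
m = 2.25, g(m) = 5.2969 (+); new bracket [2, 2.25]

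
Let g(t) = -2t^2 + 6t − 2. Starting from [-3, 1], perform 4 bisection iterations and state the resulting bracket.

t = -1 gives g = -10, negative; keep [-1, 1]
t = 0 gives g = -2, negative; keep [0, 1]
t = 0.5 gives g = 0.5, positive; keep [0, 0.5]
t = 0.25 gives g = -0.625, negative; keep [0.25, 0.5]

[0.25, 0.5]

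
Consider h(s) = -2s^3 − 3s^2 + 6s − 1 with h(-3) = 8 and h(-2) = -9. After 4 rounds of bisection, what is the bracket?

[-2.6875, -2.625]

m = -2.5, h(m) = -3.5 (−); new bracket [-3, -2.5]
m = -2.75, h(m) = 1.40625 (+); new bracket [-2.75, -2.5]
m = -2.625, h(m) = -1.246094 (−); new bracket [-2.75, -2.625]
m = -2.6875, h(m) = 0.0288 (+); new bracket [-2.6875, -2.625]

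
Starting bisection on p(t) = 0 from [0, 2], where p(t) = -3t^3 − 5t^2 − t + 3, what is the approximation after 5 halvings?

t = 1 gives p = -6, negative; keep [0, 1]
t = 0.5 gives p = 0.875, positive; keep [0.5, 1]
t = 0.75 gives p = -1.828125, negative; keep [0.5, 0.75]
t = 0.625 gives p = -0.3105, negative; keep [0.5, 0.625]
t = 0.5625 gives p = 0.3215, positive; keep [0.5625, 0.625]

0.5625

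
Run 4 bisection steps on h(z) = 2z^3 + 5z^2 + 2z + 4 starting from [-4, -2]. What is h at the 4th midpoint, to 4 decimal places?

0.6602

midpoint -3: h = -11 < 0 → [-3, -2]
midpoint -2.5: h = -1 < 0 → [-2.5, -2]
midpoint -2.25: h = 2.03125 > 0 → [-2.5, -2.25]
midpoint -2.375: h = 0.6602 > 0 → [-2.5, -2.375]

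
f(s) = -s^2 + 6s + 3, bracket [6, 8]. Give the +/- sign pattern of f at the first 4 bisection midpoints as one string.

--++

m = 7, f(m) = -4 (−); new bracket [6, 7]
m = 6.5, f(m) = -0.25 (−); new bracket [6, 6.5]
m = 6.25, f(m) = 1.4375 (+); new bracket [6.25, 6.5]
m = 6.375, f(m) = 0.6094 (+); new bracket [6.375, 6.5]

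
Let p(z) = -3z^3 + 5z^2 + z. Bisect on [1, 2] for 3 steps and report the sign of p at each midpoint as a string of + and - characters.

p(1.5) = 2.625 > 0, so the root lies in [1.5, 2]
p(1.75) = 0.984375 > 0, so the root lies in [1.75, 2]
p(1.875) = -0.322266 < 0, so the root lies in [1.75, 1.875]

++-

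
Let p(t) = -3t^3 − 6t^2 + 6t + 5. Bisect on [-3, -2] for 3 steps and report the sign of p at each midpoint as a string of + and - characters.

p(-2.5) = -0.625 < 0, so the root lies in [-3, -2.5]
p(-2.75) = 5.515625 > 0, so the root lies in [-2.75, -2.5]
p(-2.625) = 2.169922 > 0, so the root lies in [-2.625, -2.5]

-++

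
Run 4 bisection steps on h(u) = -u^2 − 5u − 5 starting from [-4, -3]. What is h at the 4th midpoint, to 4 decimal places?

h(-3.5) = 0.25 > 0, so the root lies in [-4, -3.5]
h(-3.75) = -0.3125 < 0, so the root lies in [-3.75, -3.5]
h(-3.625) = -0.015625 < 0, so the root lies in [-3.625, -3.5]
h(-3.5625) = 0.1211 > 0, so the root lies in [-3.625, -3.5625]

0.1211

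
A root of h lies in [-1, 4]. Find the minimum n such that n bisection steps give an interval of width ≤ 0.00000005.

Width after n steps is 5/2^n. Need 2^n ≥ 5/0.00000005 = 100000000.
2^26 = 67108864 < 100000000 ≤ 2^27 = 134217728, so n = 27.

27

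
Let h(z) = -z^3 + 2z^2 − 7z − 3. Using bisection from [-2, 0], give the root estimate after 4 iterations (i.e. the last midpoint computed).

m = -1, h(m) = 7 (+); new bracket [-1, 0]
m = -0.5, h(m) = 1.125 (+); new bracket [-0.5, 0]
m = -0.25, h(m) = -1.109375 (−); new bracket [-0.5, -0.25]
m = -0.375, h(m) = -0.041 (−); new bracket [-0.5, -0.375]

-0.375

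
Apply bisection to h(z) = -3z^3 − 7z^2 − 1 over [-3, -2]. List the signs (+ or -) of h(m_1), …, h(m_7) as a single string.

z = -2.5 gives h = 2.125, positive; keep [-2.5, -2]
z = -2.25 gives h = -2.265625, negative; keep [-2.5, -2.25]
z = -2.375 gives h = -0.294922, negative; keep [-2.5, -2.375]
z = -2.4375 gives h = 0.8567, positive; keep [-2.4375, -2.375]
z = -2.40625 gives h = 0.2666, positive; keep [-2.40625, -2.375]
z = -2.390625 gives h = -0.0177, negative; keep [-2.40625, -2.390625]
z = -2.3984375 gives h = 0.1235, positive; keep [-2.3984375, -2.390625]

+--++-+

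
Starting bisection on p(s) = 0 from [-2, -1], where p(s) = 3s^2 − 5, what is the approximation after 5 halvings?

midpoint -1.5: p = 1.75 > 0 → [-1.5, -1]
midpoint -1.25: p = -0.3125 < 0 → [-1.5, -1.25]
midpoint -1.375: p = 0.671875 > 0 → [-1.375, -1.25]
midpoint -1.3125: p = 0.168 > 0 → [-1.3125, -1.25]
midpoint -1.28125: p = -0.0752 < 0 → [-1.3125, -1.28125]

-1.28125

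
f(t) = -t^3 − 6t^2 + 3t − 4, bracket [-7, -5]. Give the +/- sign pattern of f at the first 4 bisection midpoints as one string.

--++

t = -6 gives f = -22, negative; keep [-7, -6]
t = -6.5 gives f = -2.375, negative; keep [-7, -6.5]
t = -6.75 gives f = 9.921875, positive; keep [-6.75, -6.5]
t = -6.625 gives f = 3.5566, positive; keep [-6.625, -6.5]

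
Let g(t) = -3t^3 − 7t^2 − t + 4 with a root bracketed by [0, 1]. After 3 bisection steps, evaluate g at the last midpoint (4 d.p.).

-0.0918

midpoint 0.5: g = 1.375 > 0 → [0.5, 1]
midpoint 0.75: g = -1.953125 < 0 → [0.5, 0.75]
midpoint 0.625: g = -0.091797 < 0 → [0.5, 0.625]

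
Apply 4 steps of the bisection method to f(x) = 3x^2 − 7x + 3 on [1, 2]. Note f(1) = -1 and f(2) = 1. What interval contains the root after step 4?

x = 1.5 gives f = -0.75, negative; keep [1.5, 2]
x = 1.75 gives f = -0.0625, negative; keep [1.75, 2]
x = 1.875 gives f = 0.421875, positive; keep [1.75, 1.875]
x = 1.8125 gives f = 0.168, positive; keep [1.75, 1.8125]

[1.75, 1.8125]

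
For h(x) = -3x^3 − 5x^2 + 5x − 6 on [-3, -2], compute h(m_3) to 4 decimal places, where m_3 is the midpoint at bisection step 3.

0.6855

midpoint -2.5: h = -2.875 < 0 → [-3, -2.5]
midpoint -2.75: h = 4.828125 > 0 → [-2.75, -2.5]
midpoint -2.625: h = 0.685547 > 0 → [-2.625, -2.5]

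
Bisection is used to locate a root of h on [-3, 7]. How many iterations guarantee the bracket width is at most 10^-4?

Width after n steps is 10/2^n. Need 2^n ≥ 10/10^-4 = 100000.
2^16 = 65536 < 100000 ≤ 2^17 = 131072, so n = 17.

17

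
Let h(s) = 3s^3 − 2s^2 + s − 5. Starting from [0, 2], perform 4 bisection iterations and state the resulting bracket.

[1.25, 1.375]

midpoint 1: h = -3 < 0 → [1, 2]
midpoint 1.5: h = 2.125 > 0 → [1, 1.5]
midpoint 1.25: h = -1.015625 < 0 → [1.25, 1.5]
midpoint 1.375: h = 0.3926 > 0 → [1.25, 1.375]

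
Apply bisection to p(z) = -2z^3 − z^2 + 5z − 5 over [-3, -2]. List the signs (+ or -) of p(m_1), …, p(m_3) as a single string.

midpoint -2.5: p = 7.5 > 0 → [-2.5, -2]
midpoint -2.25: p = 1.46875 > 0 → [-2.25, -2]
midpoint -2.125: p = -0.949219 < 0 → [-2.25, -2.125]

++-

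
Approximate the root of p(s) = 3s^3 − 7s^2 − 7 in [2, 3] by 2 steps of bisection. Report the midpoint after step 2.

2.75

s = 2.5 gives p = -3.875, negative; keep [2.5, 3]
s = 2.75 gives p = 2.453125, positive; keep [2.5, 2.75]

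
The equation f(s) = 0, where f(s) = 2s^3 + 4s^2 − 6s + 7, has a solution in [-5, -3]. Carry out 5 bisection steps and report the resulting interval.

[-3.3125, -3.25]

midpoint -4: f = -33 < 0 → [-4, -3]
midpoint -3.5: f = -8.75 < 0 → [-3.5, -3]
midpoint -3.25: f = 0.09375 > 0 → [-3.5, -3.25]
midpoint -3.375: f = -4.0742 < 0 → [-3.375, -3.25]
midpoint -3.3125: f = -1.9282 < 0 → [-3.3125, -3.25]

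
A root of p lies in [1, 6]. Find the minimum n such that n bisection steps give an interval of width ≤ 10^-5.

Width after n steps is 5/2^n. Need 2^n ≥ 5/10^-5 = 500000.
2^18 = 262144 < 500000 ≤ 2^19 = 524288, so n = 19.

19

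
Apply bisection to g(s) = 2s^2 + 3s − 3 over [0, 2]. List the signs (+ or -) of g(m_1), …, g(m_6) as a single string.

midpoint 1: g = 2 > 0 → [0, 1]
midpoint 0.5: g = -1 < 0 → [0.5, 1]
midpoint 0.75: g = 0.375 > 0 → [0.5, 0.75]
midpoint 0.625: g = -0.3438 < 0 → [0.625, 0.75]
midpoint 0.6875: g = 0.0078 > 0 → [0.625, 0.6875]
midpoint 0.65625: g = -0.1699 < 0 → [0.65625, 0.6875]

+-+-+-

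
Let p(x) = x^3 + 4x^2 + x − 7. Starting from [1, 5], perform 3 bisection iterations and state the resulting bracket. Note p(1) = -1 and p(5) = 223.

m = 3, p(m) = 59 (+); new bracket [1, 3]
m = 2, p(m) = 19 (+); new bracket [1, 2]
m = 1.5, p(m) = 6.875 (+); new bracket [1, 1.5]

[1, 1.5]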